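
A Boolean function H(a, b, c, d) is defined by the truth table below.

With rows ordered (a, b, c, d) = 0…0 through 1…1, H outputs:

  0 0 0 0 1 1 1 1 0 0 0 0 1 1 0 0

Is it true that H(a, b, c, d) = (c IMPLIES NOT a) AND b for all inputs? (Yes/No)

Yes

Evaluate (c IMPLIES NOT a) AND b on each row and compare to H:
  a=0, b=0, c=0, d=0: formula gives 0, H = 0 ✓
  a=0, b=0, c=0, d=1: formula gives 0, H = 0 ✓
  a=0, b=0, c=1, d=0: formula gives 0, H = 0 ✓
  a=0, b=0, c=1, d=1: formula gives 0, H = 0 ✓
  …and likewise for the remaining 12 rows.
All 16 rows match — the expression computes H exactly.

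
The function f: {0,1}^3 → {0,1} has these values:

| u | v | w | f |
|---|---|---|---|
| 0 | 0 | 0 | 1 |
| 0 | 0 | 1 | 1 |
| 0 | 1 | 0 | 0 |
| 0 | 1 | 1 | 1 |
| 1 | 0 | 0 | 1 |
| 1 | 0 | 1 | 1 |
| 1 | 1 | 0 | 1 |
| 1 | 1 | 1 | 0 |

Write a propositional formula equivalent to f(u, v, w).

f(u, v, w) = ~(((~u & v) & ~w) | ((u & v) & w))

f is 0 on only 2 rows — (0,1,0), (1,1,1). Writing each as a minterm (¬u·v·¬w, u·v·w) and OR-ing them characterizes exactly where f=0, so f is the negation of that disjunction.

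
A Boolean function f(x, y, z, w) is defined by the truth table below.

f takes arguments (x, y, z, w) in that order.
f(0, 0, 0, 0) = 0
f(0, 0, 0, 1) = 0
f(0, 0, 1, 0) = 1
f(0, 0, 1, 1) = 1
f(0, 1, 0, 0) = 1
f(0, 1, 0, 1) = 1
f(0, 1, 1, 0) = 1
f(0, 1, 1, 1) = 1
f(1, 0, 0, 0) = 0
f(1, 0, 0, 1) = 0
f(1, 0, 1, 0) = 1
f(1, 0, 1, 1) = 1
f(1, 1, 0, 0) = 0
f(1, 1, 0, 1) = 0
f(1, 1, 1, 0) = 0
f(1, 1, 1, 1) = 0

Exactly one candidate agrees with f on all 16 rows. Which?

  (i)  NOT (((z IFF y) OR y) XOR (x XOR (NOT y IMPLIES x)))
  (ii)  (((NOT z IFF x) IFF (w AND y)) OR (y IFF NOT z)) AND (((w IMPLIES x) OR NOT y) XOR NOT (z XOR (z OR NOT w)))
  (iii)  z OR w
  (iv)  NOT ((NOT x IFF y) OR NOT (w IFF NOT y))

i

(ii): at (0,0,0,0) it gives 1, but f = 0 — eliminated.
(iii): at (0,0,0,1) it gives 1, but f = 0 — eliminated.
(iv): at (0,0,0,1) it gives 1, but f = 0 — eliminated.
Only (i) survives; checking it on all 16 rows confirms it matches f.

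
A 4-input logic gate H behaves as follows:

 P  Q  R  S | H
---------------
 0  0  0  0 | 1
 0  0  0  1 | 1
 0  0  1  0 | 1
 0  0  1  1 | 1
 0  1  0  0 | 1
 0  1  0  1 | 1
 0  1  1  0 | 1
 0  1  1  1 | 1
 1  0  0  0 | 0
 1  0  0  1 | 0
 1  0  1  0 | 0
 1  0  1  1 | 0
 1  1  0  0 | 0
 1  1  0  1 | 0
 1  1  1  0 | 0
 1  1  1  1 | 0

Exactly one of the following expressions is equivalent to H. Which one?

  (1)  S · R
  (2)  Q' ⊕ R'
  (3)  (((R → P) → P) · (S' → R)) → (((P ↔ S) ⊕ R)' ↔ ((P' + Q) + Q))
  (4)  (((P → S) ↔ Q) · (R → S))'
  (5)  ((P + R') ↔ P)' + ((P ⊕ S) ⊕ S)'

(1) disagrees with H on (0,0,0,0) (formula → 0, table → 1); rule it out.
(2) disagrees with H on (0,0,0,0) (formula → 0, table → 1); rule it out.
(3) disagrees with H on (0,0,1,1) (formula → 0, table → 1); rule it out.
(4) disagrees with H on (0,1,0,0) (formula → 0, table → 1); rule it out.
That leaves (5). Evaluating it on every row reproduces the table of H exactly.

5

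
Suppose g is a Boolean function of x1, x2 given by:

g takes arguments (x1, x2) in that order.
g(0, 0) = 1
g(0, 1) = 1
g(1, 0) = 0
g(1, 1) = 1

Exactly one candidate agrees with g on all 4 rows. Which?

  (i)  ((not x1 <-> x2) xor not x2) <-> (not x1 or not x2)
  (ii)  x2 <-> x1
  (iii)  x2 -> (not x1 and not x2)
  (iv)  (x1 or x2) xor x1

(ii): at (0,1) it gives 0, but g = 1 — eliminated.
(iii): at (0,1) it gives 0, but g = 1 — eliminated.
(iv): at (0,0) it gives 0, but g = 1 — eliminated.
(i) is the remaining candidate, and it agrees with g on all 4 inputs.

i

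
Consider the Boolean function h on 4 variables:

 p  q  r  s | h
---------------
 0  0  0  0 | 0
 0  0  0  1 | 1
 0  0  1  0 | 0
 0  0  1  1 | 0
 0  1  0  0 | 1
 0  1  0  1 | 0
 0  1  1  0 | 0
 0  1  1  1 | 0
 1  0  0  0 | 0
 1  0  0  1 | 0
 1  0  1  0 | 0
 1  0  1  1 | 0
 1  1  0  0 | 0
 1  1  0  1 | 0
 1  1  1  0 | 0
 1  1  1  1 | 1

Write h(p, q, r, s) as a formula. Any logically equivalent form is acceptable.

h(p, q, r, s) = ((((¬p ∧ ¬q) ∧ ¬r) ∧ s) ∨ (((¬p ∧ q) ∧ ¬r) ∧ ¬s)) ∨ (((p ∧ q) ∧ r) ∧ s)

Collect the rows where h=1 — (0,0,0,1), (0,1,0,0), (1,1,1,1) — and write one minterm per row: ¬p·¬q·¬r·s, ¬p·q·¬r·¬s, p·q·r·s. Their union (logical OR) reproduces the table exactly.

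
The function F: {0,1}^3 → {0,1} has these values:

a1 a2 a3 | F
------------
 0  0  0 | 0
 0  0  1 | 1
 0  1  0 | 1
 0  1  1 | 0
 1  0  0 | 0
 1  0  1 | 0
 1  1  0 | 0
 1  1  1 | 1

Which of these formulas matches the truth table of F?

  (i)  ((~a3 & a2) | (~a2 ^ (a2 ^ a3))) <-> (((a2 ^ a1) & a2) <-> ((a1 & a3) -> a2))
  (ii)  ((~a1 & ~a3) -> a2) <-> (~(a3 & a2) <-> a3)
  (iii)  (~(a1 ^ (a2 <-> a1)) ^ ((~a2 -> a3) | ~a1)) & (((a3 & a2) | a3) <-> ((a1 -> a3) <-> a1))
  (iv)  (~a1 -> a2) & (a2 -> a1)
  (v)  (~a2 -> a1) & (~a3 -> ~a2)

i

(ii) fails at (0,0,0): the formula yields 1, F is 0.
(iii) fails at (0,0,0): the formula yields 1, F is 0.
(iv) fails at (0,0,1): the formula yields 0, F is 1.
(v) fails at (0,0,1): the formula yields 0, F is 1.
(i) is the remaining candidate, and it agrees with F on all 8 inputs.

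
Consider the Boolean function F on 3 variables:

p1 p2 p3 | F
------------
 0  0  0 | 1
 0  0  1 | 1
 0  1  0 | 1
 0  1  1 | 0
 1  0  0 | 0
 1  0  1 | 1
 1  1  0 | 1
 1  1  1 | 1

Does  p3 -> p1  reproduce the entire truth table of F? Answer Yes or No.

No

Check the formula against F row by row:
  p1=0, p2=0, p3=0: formula gives 1, F = 1 ✓
  p1=0, p2=0, p3=1: formula gives 0, but F = 1 ✗
A single disagreement suffices: at (0,0,1) they differ, so the formula does not compute F.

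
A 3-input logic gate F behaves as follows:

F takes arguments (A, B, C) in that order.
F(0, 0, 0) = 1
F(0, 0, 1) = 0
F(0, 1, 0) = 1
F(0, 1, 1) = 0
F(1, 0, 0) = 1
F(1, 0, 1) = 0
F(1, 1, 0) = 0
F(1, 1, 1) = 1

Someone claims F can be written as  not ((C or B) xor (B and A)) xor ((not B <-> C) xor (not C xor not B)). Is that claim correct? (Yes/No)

Evaluate not ((C or B) xor (B and A)) xor ((not B <-> C) xor (not C xor not B)) on each row and compare to F:
  A=0, B=0, C=0: formula gives 1, F = 1 ✓
  A=0, B=0, C=1: formula gives 0, F = 0 ✓
  A=0, B=1, C=0: formula gives 0, but F = 1 ✗
Since they disagree at (0,1,0), the expression is not a correct formula for F.

No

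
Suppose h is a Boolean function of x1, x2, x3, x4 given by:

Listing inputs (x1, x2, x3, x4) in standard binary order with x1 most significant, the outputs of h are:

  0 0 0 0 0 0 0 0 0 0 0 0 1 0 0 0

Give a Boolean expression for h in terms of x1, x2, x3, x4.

h(x1, x2, x3, x4) = ((x1 · x2) · x3') · x4'

Only row (1,1,0,0) gives 1. That row's minterm x1·x2·¬x3·¬x4 is h directly.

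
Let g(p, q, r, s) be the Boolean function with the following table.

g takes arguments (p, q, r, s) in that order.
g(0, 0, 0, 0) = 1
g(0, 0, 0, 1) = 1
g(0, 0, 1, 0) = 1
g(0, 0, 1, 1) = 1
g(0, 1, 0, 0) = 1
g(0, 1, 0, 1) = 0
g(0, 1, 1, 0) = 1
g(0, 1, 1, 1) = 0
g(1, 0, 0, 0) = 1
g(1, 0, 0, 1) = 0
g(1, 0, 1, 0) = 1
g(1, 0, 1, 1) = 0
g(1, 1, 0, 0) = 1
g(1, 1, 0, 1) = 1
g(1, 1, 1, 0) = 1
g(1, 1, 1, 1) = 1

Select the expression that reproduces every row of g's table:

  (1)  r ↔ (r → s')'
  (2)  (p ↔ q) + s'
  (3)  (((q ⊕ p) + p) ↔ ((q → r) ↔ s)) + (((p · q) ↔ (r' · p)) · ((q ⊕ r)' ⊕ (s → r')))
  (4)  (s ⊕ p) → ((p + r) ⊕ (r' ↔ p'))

(1) disagrees with g on (0,0,1,0) (formula → 0, table → 1); rule it out.
(3) disagrees with g on (0,0,0,1) (formula → 0, table → 1); rule it out.
(4) disagrees with g on (0,1,0,1) (formula → 1, table → 0); rule it out.
That leaves (2). Evaluating it on every row reproduces the table of g exactly.

2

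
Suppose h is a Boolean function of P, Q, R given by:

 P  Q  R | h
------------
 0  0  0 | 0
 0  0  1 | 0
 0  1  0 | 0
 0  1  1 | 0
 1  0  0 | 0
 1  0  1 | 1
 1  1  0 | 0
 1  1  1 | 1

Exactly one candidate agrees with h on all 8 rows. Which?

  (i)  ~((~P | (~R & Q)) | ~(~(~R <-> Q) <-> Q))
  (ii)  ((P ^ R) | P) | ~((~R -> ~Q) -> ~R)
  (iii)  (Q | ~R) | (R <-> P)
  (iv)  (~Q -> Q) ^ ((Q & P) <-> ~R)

i

(ii): at (0,0,1) it gives 1, but h = 0 — eliminated.
(iii): at (0,0,0) it gives 1, but h = 0 — eliminated.
(iv): at (0,0,1) it gives 1, but h = 0 — eliminated.
Only (i) survives; checking it on all 8 rows confirms it matches h.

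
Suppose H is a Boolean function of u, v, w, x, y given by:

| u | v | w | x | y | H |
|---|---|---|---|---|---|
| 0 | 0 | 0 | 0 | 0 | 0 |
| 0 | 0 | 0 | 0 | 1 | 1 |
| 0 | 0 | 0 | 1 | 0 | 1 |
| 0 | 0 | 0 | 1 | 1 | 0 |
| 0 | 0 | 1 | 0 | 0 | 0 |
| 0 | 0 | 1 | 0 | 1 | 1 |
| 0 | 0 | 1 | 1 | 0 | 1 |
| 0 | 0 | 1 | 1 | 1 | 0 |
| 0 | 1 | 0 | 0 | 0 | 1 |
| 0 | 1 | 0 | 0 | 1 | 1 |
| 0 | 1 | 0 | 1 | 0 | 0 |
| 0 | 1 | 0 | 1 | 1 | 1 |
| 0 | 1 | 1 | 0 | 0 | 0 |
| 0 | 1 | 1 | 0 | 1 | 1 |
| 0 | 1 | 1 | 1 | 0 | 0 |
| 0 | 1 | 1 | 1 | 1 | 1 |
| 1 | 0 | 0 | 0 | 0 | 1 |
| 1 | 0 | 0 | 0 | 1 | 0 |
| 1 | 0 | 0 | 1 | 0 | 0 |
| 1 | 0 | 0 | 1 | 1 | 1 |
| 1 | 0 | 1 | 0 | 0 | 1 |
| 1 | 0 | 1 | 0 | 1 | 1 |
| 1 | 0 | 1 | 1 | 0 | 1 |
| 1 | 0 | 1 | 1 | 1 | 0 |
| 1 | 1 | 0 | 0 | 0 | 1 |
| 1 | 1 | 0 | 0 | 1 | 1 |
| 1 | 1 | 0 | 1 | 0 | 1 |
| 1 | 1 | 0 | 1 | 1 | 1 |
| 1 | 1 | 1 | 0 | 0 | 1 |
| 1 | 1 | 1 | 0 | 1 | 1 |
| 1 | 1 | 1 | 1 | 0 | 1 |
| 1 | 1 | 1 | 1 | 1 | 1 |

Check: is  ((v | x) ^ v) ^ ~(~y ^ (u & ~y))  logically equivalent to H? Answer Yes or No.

Check the formula against H row by row:
  u=0, v=0, w=0, x=0, y=0: formula gives 0, H = 0 ✓
  u=0, v=0, w=0, x=0, y=1: formula gives 1, H = 1 ✓
  u=0, v=0, w=0, x=1, y=0: formula gives 1, H = 1 ✓
  u=0, v=0, w=0, x=1, y=1: formula gives 0, H = 0 ✓
  …
  u=0, v=1, w=0, x=0, y=0: formula gives 0, but H = 1 ✗
Row (0,1,0,0,0) is a counterexample, so the formula is not equivalent to H.

No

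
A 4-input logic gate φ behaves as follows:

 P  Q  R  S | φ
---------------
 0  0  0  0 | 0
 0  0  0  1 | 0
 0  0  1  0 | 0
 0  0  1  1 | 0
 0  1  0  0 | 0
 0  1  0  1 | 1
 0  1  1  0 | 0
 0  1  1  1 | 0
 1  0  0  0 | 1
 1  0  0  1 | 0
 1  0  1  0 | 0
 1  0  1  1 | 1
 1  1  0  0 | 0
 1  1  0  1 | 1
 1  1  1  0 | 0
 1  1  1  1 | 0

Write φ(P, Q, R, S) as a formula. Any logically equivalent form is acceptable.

φ(P, Q, R, S) = (((((NOT P AND Q) AND NOT R) AND S) OR (((P AND NOT Q) AND NOT R) AND NOT S)) OR (((P AND NOT Q) AND R) AND S)) OR (((P AND Q) AND NOT R) AND S)

Collect the rows where φ=1 — (0,1,0,1), (1,0,0,0), (1,0,1,1), (1,1,0,1) — and write one minterm per row: ¬P·Q·¬R·S, P·¬Q·¬R·¬S, P·¬Q·R·S, P·Q·¬R·S. Their union (logical OR) reproduces the table exactly.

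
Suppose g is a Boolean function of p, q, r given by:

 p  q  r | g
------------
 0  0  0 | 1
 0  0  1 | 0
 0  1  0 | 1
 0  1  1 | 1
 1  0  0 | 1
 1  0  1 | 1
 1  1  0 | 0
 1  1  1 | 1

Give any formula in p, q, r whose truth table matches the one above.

The 0-rows are (0,0,1), (1,1,0). Take each as a conjunction (¬p·¬q·r, p·q·¬r), form their disjunction, and complement — that gives a formula that is 1 everywhere g is.

g(p, q, r) = ¬(((¬p ∧ ¬q) ∧ r) ∨ ((p ∧ q) ∧ ¬r))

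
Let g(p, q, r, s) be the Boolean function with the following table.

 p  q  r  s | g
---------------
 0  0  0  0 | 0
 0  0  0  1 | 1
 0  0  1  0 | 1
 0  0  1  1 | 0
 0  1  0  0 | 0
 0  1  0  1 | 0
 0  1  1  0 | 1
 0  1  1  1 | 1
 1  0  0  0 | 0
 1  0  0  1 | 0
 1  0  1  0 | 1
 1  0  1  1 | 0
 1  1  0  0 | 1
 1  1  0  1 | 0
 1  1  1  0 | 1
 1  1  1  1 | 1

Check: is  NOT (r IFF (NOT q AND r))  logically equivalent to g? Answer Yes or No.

No

Evaluate NOT (r IFF (NOT q AND r)) on each row and compare to g:
  p=0, q=0, r=0, s=0: formula gives 0, g = 0 ✓
  p=0, q=0, r=0, s=1: formula gives 0, but g = 1 ✗
A single disagreement suffices: at (0,0,0,1) they differ, so the formula does not compute g.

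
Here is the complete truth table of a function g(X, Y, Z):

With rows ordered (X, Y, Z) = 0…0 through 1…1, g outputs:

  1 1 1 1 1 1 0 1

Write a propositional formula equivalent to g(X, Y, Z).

g(X, Y, Z) = ¬((X ∧ Y) ∧ ¬Z)

g is 0 on exactly one input, (1,1,0), whose minterm is X·Y·¬Z. So g is the negation of that single conjunction.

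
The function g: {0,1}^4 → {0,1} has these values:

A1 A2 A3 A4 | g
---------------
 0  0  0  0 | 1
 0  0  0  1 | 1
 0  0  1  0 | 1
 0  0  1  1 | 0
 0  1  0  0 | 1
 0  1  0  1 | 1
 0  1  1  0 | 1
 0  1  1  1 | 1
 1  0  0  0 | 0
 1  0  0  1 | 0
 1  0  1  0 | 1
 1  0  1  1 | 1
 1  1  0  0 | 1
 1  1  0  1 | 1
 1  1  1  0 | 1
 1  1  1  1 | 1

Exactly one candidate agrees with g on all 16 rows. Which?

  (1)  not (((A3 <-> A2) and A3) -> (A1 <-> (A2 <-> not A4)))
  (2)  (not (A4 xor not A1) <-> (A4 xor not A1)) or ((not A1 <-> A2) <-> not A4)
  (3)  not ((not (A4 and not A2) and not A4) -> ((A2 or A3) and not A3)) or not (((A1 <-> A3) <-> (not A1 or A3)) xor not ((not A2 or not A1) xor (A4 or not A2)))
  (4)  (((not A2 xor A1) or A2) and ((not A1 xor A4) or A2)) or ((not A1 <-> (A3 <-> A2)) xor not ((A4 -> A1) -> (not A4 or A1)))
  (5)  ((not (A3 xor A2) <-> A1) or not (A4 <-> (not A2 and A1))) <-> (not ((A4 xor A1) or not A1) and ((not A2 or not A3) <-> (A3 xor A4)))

(1) disagrees with g on (0,0,0,0) (formula → 0, table → 1); rule it out.
(2) disagrees with g on (0,0,0,0) (formula → 0, table → 1); rule it out.
(3) disagrees with g on (0,1,0,0) (formula → 0, table → 1); rule it out.
(5) disagrees with g on (0,0,0,1) (formula → 0, table → 1); rule it out.
That leaves (4). Evaluating it on every row reproduces the table of g exactly.

4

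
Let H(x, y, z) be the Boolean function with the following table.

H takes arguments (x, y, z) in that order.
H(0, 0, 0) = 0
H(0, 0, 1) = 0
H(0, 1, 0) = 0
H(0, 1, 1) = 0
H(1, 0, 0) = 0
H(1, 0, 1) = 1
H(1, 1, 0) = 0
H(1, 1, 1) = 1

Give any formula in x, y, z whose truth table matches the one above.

H(x, y, z) = ((x & ~y) & z) | ((x & y) & z)

Collect the rows where H=1 — (1,0,1), (1,1,1) — and write one minterm per row: x·¬y·z, x·y·z. Their union (logical OR) reproduces the table exactly.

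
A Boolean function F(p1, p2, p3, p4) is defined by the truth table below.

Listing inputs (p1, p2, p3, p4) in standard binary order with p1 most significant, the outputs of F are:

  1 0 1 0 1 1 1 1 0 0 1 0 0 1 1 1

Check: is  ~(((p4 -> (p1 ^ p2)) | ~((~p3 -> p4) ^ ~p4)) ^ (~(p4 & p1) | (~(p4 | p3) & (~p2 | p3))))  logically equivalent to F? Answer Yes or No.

No

Test each input against both F and the formula:
  p1=0, p2=0, p3=0, p4=0: formula gives 1, F = 1 ✓
  p1=0, p2=0, p3=0, p4=1: formula gives 0, F = 0 ✓
  p1=0, p2=0, p3=1, p4=0: formula gives 1, F = 1 ✓
  p1=0, p2=0, p3=1, p4=1: formula gives 0, F = 0 ✓
  …
  p1=1, p2=0, p3=0, p4=0: formula gives 1, but F = 0 ✗
A single disagreement suffices: at (1,0,0,0) they differ, so the formula does not compute F.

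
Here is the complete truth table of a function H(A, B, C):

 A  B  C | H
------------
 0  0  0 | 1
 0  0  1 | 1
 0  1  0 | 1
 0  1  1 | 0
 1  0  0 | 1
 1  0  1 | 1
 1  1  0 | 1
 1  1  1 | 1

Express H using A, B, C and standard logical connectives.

H is 0 on exactly one input, (0,1,1), whose minterm is ¬A·B·C. So H is the negation of that single conjunction.

H(A, B, C) = ~((~A & B) & C)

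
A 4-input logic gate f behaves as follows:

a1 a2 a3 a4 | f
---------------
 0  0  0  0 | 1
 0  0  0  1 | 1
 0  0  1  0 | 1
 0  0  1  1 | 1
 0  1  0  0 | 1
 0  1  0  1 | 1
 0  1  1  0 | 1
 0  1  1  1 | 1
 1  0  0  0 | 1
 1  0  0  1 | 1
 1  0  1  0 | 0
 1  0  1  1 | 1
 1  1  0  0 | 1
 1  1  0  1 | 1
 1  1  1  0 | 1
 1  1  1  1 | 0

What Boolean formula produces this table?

f(a1, a2, a3, a4) = ((((a1 · a2') · a3) · a4') + (((a1 · a2) · a3) · a4))'

There are just 2 zero rows: (1,0,1,0), (1,1,1,1). Their minterms are a1·¬a2·a3·¬a4, a1·a2·a3·a4; the OR of those covers precisely the 0-outputs, and negating it yields f.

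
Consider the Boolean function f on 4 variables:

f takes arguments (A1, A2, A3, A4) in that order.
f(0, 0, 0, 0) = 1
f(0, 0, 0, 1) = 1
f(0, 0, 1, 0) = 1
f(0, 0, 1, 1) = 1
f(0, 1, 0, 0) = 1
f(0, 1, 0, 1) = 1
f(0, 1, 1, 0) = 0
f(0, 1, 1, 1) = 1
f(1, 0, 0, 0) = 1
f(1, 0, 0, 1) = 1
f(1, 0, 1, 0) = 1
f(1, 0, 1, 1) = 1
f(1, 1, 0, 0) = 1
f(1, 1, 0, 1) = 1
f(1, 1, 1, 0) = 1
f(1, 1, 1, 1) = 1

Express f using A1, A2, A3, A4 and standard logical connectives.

f(A1, A2, A3, A4) = ~(((~A1 & A2) & A3) & ~A4)

f is 0 on exactly one input, (0,1,1,0), whose minterm is ¬A1·A2·A3·¬A4. So f is the negation of that single conjunction.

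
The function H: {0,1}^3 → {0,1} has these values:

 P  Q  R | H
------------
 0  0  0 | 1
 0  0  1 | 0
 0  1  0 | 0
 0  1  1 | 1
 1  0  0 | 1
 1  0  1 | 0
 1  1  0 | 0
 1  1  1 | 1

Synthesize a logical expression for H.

H(P, Q, R) = ((((~P & ~Q) & ~R) | ((~P & Q) & R)) | ((P & ~Q) & ~R)) | ((P & Q) & R)

The 1-rows are (0,0,0), (0,1,1), (1,0,0), (1,1,1). Each contributes one minterm — ¬P·¬Q·¬R; ¬P·Q·R; P·¬Q·¬R; P·Q·R — and their disjunction is a sum-of-products form of H.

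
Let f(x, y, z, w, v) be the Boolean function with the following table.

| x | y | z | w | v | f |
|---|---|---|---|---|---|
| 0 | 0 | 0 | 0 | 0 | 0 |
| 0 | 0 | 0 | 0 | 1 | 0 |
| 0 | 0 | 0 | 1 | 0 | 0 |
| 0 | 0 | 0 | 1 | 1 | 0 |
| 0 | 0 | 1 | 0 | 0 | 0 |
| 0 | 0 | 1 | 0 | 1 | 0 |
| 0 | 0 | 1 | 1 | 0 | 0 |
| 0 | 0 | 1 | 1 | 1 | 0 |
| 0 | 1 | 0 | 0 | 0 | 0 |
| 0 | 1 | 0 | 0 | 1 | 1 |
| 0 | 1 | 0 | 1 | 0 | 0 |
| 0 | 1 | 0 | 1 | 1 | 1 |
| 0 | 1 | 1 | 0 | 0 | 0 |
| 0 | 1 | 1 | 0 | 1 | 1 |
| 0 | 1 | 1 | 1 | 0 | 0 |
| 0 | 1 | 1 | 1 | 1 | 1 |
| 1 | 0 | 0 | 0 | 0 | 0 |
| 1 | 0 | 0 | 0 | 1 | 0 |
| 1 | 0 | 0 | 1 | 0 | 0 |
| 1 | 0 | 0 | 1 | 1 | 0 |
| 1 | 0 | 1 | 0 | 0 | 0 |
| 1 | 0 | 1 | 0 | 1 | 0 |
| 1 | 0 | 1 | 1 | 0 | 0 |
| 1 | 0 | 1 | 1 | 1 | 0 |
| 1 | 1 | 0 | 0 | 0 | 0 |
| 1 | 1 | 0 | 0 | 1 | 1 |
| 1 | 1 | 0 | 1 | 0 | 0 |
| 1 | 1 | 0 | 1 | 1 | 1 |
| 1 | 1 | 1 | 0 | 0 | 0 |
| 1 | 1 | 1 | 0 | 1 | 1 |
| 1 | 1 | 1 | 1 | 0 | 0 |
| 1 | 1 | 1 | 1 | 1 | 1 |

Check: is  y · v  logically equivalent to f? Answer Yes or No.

Yes

Test each input against both f and the formula:
  x=0, y=0, z=0, w=0, v=0: formula gives 0, f = 0 ✓
  x=0, y=0, z=0, w=0, v=1: formula gives 0, f = 0 ✓
  x=0, y=0, z=0, w=1, v=0: formula gives 0, f = 0 ✓
  x=0, y=0, z=0, w=1, v=1: formula gives 0, f = 0 ✓
  …and likewise for the remaining 28 rows.
Every row agrees, so the formula is equivalent.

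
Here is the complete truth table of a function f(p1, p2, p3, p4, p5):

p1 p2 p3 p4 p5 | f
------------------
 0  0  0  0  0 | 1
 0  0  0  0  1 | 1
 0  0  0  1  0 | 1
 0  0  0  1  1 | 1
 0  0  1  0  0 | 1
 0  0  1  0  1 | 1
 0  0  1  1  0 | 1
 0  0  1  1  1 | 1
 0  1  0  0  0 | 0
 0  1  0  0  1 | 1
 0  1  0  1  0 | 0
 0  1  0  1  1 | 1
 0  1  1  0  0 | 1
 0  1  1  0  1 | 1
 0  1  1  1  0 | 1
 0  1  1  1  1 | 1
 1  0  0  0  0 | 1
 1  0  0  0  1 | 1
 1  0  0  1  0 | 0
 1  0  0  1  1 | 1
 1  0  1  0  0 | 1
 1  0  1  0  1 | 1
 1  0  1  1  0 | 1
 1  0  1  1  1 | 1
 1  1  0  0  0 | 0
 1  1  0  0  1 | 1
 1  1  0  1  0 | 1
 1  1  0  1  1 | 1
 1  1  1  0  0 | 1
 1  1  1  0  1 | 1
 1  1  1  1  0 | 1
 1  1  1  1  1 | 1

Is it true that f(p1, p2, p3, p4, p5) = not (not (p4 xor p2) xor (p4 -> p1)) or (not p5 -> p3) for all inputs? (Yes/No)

Check the formula against f row by row:
  p1=0, p2=0, p3=0, p4=0, p5=0: formula gives 1, f = 1 ✓
  p1=0, p2=0, p3=0, p4=0, p5=1: formula gives 1, f = 1 ✓
  p1=0, p2=0, p3=0, p4=1, p5=0: formula gives 1, f = 1 ✓
  p1=0, p2=0, p3=0, p4=1, p5=1: formula gives 1, f = 1 ✓
  … (the remaining 28 rows also agree.)
All 32 rows match — the expression computes f exactly.

Yes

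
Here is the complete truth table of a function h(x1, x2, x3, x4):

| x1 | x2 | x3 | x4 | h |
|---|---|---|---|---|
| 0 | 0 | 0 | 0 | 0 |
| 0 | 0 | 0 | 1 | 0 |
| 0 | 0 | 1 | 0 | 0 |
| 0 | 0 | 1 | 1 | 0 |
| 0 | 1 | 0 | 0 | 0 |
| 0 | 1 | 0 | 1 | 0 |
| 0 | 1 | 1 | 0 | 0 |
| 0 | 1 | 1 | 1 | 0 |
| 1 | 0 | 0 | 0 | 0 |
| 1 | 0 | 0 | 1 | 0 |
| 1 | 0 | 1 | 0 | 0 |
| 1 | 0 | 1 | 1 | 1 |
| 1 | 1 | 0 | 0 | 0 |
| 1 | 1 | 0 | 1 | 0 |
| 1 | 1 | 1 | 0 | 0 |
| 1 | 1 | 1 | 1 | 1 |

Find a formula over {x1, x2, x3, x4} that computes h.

The 1-rows are (1,0,1,1), (1,1,1,1). Each contributes one minterm — x1·¬x2·x3·x4; x1·x2·x3·x4 — and their disjunction is a sum-of-products form of h.

h(x1, x2, x3, x4) = (((x1 ∧ ¬x2) ∧ x3) ∧ x4) ∨ (((x1 ∧ x2) ∧ x3) ∧ x4)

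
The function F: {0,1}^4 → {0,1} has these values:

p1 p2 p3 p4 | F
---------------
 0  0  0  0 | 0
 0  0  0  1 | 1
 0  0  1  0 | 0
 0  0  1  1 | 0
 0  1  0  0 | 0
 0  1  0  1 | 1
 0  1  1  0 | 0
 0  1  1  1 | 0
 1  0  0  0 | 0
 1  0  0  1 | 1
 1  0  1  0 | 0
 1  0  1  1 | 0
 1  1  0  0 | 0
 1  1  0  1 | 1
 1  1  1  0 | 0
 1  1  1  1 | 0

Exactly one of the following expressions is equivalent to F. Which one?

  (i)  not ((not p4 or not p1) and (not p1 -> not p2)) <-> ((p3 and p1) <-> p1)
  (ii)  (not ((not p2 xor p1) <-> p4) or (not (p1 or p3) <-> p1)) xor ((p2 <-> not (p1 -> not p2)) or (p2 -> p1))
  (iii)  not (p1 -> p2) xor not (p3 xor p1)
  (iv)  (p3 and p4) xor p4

(i): at (0,0,0,1) it gives 0, but F = 1 — eliminated.
(ii): at (0,1,1,0) it gives 1, but F = 0 — eliminated.
(iii): at (0,0,0,0) it gives 1, but F = 0 — eliminated.
Only (iv) survives; checking it on all 16 rows confirms it matches F.

iv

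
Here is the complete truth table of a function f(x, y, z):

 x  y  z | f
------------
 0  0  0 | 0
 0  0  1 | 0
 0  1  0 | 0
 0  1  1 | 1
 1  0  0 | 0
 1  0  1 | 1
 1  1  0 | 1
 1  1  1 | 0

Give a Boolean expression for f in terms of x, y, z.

f=1 on 3 inputs: (0,1,1), (1,0,1), (1,1,0). Reading each as a conjunction of literals (¬x·y·z, x·¬y·z, x·y·¬z) and taking the OR gives the canonical DNF.

f(x, y, z) = (((not x and y) and z) or ((x and not y) and z)) or ((x and y) and not z)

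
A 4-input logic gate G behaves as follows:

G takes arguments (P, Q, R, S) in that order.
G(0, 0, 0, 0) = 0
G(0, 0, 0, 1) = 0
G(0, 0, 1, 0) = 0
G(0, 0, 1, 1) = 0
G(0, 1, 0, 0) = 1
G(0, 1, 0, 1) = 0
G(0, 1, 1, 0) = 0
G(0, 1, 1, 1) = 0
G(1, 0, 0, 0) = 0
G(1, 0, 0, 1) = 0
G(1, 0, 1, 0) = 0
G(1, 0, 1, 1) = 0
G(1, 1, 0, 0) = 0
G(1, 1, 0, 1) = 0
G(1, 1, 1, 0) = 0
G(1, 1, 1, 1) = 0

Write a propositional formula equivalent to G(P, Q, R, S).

G(P, Q, R, S) = ((P' · Q) · R') · S'

Only row (0,1,0,0) gives 1. That row's minterm ¬P·Q·¬R·¬S is G directly.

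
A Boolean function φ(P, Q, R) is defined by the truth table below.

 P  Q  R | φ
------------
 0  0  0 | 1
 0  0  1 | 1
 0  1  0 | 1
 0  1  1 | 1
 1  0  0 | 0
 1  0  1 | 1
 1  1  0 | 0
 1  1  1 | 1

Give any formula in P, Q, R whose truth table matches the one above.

φ(P, Q, R) = ~(((P & ~Q) & ~R) | ((P & Q) & ~R))

φ is 0 on only 2 rows — (1,0,0), (1,1,0). Writing each as a minterm (P·¬Q·¬R, P·Q·¬R) and OR-ing them characterizes exactly where φ=0, so φ is the negation of that disjunction.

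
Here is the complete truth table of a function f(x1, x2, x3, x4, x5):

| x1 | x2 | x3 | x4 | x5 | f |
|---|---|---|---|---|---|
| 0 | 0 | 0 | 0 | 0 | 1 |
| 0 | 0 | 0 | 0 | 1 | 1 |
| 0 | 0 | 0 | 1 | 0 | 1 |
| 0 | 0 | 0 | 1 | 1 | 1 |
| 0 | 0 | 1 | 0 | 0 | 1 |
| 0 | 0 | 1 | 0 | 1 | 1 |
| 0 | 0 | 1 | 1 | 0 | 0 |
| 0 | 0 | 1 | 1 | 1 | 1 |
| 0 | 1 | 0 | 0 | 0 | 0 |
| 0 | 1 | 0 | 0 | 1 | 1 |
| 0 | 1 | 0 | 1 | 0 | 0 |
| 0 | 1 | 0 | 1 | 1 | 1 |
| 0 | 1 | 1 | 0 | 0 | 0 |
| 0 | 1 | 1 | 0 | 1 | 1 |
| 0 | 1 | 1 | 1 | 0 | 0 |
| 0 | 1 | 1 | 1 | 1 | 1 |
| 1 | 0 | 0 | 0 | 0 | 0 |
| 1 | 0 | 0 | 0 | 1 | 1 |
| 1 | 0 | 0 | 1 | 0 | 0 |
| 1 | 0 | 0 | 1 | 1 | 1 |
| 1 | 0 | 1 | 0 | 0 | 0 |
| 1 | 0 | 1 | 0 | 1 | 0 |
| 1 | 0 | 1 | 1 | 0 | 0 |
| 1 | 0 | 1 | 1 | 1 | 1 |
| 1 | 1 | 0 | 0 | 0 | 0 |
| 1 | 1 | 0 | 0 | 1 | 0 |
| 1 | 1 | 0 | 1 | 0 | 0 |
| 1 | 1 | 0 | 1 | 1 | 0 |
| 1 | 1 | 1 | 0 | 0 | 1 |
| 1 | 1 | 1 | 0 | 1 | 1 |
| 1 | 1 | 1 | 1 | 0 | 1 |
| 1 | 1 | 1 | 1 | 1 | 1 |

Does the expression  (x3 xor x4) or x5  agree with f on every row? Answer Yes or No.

No

Evaluate (x3 xor x4) or x5 on each row and compare to f:
  x1=0, x2=0, x3=0, x4=0, x5=0: formula gives 0, but f = 1 ✗
Row (0,0,0,0,0) is a counterexample, so the formula is not equivalent to f.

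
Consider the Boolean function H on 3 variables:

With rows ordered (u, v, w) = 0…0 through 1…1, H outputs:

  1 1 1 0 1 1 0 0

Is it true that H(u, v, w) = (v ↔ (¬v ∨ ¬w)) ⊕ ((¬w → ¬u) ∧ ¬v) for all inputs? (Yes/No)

No

Test each input against both H and the formula:
  u=0, v=0, w=0: formula gives 1, H = 1 ✓
  u=0, v=0, w=1: formula gives 1, H = 1 ✓
  u=0, v=1, w=0: formula gives 1, H = 1 ✓
  u=0, v=1, w=1: formula gives 0, H = 0 ✓
  u=1, v=0, w=0: formula gives 0, but H = 1 ✗
Since they disagree at (1,0,0), the expression is not a correct formula for H.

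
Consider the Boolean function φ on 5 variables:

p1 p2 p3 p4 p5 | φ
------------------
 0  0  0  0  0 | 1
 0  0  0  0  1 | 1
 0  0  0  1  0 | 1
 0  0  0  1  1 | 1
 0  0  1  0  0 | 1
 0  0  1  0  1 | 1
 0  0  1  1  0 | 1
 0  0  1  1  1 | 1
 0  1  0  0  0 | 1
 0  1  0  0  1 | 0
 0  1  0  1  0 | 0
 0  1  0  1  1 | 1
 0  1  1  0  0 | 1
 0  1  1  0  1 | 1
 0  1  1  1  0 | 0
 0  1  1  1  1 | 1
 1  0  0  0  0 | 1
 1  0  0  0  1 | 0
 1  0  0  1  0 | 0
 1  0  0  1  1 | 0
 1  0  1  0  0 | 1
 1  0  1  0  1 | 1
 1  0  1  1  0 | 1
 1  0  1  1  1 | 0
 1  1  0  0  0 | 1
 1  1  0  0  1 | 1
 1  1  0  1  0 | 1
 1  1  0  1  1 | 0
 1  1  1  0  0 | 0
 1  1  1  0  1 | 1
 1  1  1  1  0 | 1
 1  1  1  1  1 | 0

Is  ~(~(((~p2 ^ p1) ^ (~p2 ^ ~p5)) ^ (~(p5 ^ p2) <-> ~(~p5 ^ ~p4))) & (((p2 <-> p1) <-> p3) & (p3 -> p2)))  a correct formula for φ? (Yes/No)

No

Check the formula against φ row by row:
  p1=0, p2=0, p3=0, p4=0, p5=0: formula gives 1, φ = 1 ✓
  p1=0, p2=0, p3=0, p4=0, p5=1: formula gives 1, φ = 1 ✓
  p1=0, p2=0, p3=0, p4=1, p5=0: formula gives 1, φ = 1 ✓
  p1=0, p2=0, p3=0, p4=1, p5=1: formula gives 1, φ = 1 ✓
  …
  p1=0, p2=1, p3=1, p4=1, p5=0: formula gives 1, but φ = 0 ✗
Row (0,1,1,1,0) is a counterexample, so the formula is not equivalent to φ.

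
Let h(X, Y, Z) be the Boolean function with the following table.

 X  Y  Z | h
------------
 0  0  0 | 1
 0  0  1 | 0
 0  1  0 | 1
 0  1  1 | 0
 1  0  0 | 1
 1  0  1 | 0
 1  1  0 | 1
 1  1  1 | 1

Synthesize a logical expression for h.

h(X, Y, Z) = ((((X' · Y') · Z) + ((X' · Y) · Z)) + ((X · Y') · Z))'

The 0-rows are (0,0,1), (0,1,1), (1,0,1). Take each as a conjunction (¬X·¬Y·Z, ¬X·Y·Z, X·¬Y·Z), form their disjunction, and complement — that gives a formula that is 1 everywhere h is.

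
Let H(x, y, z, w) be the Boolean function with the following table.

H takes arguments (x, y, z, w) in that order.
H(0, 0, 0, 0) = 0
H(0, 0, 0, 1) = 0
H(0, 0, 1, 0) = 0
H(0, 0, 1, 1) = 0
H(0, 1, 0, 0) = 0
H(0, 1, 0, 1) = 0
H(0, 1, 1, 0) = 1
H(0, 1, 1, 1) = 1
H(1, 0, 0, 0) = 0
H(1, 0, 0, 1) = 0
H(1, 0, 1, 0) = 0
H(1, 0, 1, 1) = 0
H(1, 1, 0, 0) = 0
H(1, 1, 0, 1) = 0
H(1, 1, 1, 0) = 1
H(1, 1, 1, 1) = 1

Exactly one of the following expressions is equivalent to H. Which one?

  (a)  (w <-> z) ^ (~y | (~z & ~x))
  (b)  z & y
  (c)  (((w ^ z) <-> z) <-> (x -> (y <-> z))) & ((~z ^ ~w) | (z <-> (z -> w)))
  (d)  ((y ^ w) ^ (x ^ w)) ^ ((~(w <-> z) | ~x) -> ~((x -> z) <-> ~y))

b

(a) disagrees with H on (0,0,0,1) (formula → 1, table → 0); rule it out.
(c) disagrees with H on (0,0,1,0) (formula → 1, table → 0); rule it out.
(d) disagrees with H on (0,1,1,0) (formula → 0, table → 1); rule it out.
Only (b) survives; checking it on all 16 rows confirms it matches H.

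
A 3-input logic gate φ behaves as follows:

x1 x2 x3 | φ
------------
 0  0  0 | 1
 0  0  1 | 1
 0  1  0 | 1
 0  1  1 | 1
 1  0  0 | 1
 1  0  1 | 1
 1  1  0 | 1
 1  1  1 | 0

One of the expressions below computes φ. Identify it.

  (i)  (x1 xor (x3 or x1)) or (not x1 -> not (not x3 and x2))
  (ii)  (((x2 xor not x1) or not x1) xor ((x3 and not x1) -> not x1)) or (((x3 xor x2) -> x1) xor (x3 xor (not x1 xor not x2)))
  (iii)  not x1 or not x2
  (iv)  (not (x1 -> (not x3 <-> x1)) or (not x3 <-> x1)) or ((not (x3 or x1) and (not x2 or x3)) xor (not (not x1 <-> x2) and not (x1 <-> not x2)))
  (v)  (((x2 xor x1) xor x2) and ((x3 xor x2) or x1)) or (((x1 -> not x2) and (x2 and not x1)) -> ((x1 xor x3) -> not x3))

(i) fails at (0,1,0): the formula yields 0, φ is 1.
(iii) fails at (1,1,0): the formula yields 0, φ is 1.
(iv) fails at (0,0,0): the formula yields 0, φ is 1.
(v) fails at (0,1,1): the formula yields 0, φ is 1.
That leaves (ii). Evaluating it on every row reproduces the table of φ exactly.

ii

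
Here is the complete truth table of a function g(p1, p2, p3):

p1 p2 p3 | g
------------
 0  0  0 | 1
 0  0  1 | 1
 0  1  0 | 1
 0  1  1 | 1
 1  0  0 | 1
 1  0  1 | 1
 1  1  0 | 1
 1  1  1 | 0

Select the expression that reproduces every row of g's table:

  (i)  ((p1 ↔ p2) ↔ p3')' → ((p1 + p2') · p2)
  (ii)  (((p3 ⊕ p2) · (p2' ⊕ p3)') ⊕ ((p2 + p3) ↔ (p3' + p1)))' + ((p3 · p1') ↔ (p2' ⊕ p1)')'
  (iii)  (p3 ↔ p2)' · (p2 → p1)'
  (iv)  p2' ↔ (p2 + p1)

(i) disagrees with g on (0,0,1) (formula → 0, table → 1); rule it out.
(iii) disagrees with g on (0,0,0) (formula → 0, table → 1); rule it out.
(iv) disagrees with g on (0,0,0) (formula → 0, table → 1); rule it out.
(ii) is the remaining candidate, and it agrees with g on all 8 inputs.

ii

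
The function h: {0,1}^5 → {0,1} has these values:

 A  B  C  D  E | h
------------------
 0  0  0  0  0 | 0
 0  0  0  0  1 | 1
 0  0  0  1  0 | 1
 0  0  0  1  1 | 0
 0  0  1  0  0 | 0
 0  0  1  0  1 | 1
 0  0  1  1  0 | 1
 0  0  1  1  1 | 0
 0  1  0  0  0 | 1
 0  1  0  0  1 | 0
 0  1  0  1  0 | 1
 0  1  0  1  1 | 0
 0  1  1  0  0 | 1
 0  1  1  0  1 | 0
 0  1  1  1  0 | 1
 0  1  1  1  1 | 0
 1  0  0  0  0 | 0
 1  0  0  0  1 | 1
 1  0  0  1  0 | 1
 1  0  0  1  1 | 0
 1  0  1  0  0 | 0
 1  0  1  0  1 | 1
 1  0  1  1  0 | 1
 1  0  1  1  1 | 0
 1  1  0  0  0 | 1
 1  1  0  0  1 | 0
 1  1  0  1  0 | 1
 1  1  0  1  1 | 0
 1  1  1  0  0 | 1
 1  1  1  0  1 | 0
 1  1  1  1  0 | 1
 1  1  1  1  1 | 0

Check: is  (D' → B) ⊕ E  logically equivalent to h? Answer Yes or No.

Evaluate (D' → B) ⊕ E on each row and compare to h:
  A=0, B=0, C=0, D=0, E=0: formula gives 0, h = 0 ✓
  A=0, B=0, C=0, D=0, E=1: formula gives 1, h = 1 ✓
  A=0, B=0, C=0, D=1, E=0: formula gives 1, h = 1 ✓
  A=0, B=0, C=0, D=1, E=1: formula gives 0, h = 0 ✓
  … (the remaining 28 rows also agree.)
Every row agrees, so the formula is equivalent.

Yes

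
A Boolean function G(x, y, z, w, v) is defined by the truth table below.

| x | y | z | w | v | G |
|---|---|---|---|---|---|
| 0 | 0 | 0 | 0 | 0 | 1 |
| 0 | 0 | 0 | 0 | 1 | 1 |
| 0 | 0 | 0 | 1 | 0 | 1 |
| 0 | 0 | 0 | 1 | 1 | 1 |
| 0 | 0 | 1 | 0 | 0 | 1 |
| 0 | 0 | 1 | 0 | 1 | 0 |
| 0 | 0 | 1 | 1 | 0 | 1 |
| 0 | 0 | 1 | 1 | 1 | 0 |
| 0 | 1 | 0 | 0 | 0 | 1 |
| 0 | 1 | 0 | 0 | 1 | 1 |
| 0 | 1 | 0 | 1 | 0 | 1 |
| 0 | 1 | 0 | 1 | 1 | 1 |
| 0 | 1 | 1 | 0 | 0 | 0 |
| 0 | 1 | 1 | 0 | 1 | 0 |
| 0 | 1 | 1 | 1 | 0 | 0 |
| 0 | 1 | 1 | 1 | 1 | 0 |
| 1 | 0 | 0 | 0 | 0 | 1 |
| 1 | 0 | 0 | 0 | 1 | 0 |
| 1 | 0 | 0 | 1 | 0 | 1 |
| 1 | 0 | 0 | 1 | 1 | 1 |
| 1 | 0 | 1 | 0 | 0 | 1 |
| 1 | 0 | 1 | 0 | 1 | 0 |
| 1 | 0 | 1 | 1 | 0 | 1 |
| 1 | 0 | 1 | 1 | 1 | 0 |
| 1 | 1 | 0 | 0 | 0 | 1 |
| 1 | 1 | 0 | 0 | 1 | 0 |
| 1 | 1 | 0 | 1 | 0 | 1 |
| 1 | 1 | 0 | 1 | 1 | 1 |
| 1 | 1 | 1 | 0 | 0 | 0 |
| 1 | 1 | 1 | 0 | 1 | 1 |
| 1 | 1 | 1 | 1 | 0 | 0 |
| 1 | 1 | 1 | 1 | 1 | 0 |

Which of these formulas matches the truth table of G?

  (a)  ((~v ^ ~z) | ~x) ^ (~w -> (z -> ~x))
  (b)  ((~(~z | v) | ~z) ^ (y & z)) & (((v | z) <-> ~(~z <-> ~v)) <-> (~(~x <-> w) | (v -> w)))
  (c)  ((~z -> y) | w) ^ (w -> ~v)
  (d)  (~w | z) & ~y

(a) fails at (0,0,0,0,0): the formula yields 0, G is 1.
(c) fails at (0,0,0,1,0): the formula yields 0, G is 1.
(d) fails at (0,0,0,1,0): the formula yields 0, G is 1.
Only (b) survives; checking it on all 32 rows confirms it matches G.

b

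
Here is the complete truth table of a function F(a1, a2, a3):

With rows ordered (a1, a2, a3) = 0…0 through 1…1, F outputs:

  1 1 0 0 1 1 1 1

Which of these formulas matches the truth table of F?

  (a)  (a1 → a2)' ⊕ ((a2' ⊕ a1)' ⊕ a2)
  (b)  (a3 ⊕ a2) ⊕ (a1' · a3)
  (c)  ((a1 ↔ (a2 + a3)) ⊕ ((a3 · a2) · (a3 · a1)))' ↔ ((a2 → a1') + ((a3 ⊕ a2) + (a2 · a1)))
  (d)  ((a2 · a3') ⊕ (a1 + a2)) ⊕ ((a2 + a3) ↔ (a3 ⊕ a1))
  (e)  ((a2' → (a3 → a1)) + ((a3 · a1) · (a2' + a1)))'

d

(a) disagrees with F on (0,0,0) (formula → 0, table → 1); rule it out.
(b) disagrees with F on (0,0,0) (formula → 0, table → 1); rule it out.
(c) disagrees with F on (0,0,0) (formula → 0, table → 1); rule it out.
(e) disagrees with F on (0,0,0) (formula → 0, table → 1); rule it out.
That leaves (d). Evaluating it on every row reproduces the table of F exactly.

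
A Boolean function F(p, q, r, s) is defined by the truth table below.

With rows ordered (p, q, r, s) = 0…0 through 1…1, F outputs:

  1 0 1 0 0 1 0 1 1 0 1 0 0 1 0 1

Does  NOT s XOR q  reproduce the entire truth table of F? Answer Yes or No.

Yes

Evaluate NOT s XOR q on each row and compare to F:
  p=0, q=0, r=0, s=0: formula gives 1, F = 1 ✓
  p=0, q=0, r=0, s=1: formula gives 0, F = 0 ✓
  p=0, q=0, r=1, s=0: formula gives 1, F = 1 ✓
  p=0, q=0, r=1, s=1: formula gives 0, F = 0 ✓
  … (the remaining 12 rows also agree.)
All 16 rows match — the expression computes F exactly.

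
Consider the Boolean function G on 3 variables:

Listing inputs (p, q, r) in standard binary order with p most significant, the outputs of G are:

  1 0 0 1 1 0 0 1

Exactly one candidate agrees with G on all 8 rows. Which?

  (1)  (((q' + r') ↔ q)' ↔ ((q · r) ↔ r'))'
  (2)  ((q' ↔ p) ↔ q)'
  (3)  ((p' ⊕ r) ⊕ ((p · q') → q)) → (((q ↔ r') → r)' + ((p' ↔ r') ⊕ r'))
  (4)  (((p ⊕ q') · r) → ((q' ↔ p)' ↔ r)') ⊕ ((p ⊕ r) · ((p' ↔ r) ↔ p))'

(2) disagrees with G on (0,0,0) (formula → 0, table → 1); rule it out.
(3) disagrees with G on (0,1,0) (formula → 1, table → 0); rule it out.
(4) disagrees with G on (0,0,0) (formula → 0, table → 1); rule it out.
(1) is the remaining candidate, and it agrees with G on all 8 inputs.

1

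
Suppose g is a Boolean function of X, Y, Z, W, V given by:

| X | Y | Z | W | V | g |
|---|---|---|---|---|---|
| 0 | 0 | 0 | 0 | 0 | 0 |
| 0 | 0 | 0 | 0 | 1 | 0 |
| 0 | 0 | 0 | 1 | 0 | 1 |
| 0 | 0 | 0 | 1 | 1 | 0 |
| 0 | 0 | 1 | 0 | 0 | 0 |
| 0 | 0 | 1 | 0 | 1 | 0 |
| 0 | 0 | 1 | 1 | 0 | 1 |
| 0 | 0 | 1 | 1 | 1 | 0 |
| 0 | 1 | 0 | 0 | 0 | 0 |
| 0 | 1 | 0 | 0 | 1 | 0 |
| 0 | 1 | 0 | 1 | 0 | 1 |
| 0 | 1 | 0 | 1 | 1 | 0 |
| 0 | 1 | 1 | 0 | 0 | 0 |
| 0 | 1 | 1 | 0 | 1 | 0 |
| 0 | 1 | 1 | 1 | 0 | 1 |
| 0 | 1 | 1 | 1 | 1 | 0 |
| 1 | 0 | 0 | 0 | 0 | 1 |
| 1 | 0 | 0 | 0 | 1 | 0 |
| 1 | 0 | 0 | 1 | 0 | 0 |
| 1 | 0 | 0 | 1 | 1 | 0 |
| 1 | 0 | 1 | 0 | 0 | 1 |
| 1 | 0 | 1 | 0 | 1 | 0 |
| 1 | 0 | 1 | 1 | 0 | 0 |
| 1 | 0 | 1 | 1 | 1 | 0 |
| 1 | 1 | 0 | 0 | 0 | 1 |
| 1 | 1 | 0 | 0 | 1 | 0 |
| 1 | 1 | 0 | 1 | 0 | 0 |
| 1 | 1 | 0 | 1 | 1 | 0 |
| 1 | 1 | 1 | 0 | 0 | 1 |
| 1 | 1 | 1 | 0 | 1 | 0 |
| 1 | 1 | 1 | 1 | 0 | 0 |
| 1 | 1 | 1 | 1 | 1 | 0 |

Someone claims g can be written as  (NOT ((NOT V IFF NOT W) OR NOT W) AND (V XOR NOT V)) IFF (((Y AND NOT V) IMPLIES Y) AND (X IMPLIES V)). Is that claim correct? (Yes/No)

Check the formula against g row by row:
  X=0, Y=0, Z=0, W=0, V=0: formula gives 0, g = 0 ✓
  X=0, Y=0, Z=0, W=0, V=1: formula gives 0, g = 0 ✓
  X=0, Y=0, Z=0, W=1, V=0: formula gives 1, g = 1 ✓
  X=0, Y=0, Z=0, W=1, V=1: formula gives 0, g = 0 ✓
  … (the remaining 28 rows also agree.)
Every row agrees, so the formula is equivalent.

Yes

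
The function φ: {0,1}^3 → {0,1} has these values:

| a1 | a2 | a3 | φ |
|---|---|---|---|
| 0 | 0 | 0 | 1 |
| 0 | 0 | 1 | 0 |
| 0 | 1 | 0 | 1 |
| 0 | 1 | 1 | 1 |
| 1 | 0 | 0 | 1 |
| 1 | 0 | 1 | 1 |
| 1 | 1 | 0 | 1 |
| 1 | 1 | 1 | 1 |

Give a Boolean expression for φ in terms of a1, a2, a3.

φ(a1, a2, a3) = ((a1' · a2') · a3)'

Only row (0,0,1) gives 0. So φ is 1 everywhere except there — the complement of the minterm ¬a1·¬a2·a3.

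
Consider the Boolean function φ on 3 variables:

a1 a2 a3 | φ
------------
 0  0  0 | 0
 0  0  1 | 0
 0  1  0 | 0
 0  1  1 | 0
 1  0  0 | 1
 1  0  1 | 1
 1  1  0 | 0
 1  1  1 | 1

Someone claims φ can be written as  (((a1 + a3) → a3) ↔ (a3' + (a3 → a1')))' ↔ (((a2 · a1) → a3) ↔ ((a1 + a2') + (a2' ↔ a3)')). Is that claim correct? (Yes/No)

Evaluate (((a1 + a3) → a3) ↔ (a3' + (a3 → a1')))' ↔ (((a2 · a1) → a3) ↔ ((a1 + a2') + (a2' ↔ a3)')) on each row and compare to φ:
  a1=0, a2=0, a3=0: formula gives 0, φ = 0 ✓
  a1=0, a2=0, a3=1: formula gives 0, φ = 0 ✓
  a1=0, a2=1, a3=0: formula gives 1, but φ = 0 ✗
A single disagreement suffices: at (0,1,0) they differ, so the formula does not compute φ.

No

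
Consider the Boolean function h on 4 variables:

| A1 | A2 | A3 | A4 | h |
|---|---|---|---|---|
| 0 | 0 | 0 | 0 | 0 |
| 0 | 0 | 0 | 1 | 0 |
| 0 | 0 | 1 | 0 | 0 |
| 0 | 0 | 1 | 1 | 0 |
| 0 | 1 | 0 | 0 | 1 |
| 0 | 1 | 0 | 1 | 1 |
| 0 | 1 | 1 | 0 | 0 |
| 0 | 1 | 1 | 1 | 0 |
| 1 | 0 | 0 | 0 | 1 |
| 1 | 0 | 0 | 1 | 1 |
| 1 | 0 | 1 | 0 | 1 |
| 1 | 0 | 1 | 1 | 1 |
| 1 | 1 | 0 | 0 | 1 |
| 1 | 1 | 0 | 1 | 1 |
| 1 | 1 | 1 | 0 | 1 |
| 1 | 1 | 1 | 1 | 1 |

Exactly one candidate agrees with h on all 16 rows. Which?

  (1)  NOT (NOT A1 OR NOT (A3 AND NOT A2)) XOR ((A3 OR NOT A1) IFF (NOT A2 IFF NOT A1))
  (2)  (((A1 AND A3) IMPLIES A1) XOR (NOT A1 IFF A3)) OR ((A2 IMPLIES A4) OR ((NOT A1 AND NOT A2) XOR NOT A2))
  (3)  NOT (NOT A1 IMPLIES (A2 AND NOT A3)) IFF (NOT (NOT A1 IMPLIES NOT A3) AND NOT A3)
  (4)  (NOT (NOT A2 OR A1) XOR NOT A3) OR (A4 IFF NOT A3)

(1) fails at (0,0,0,0): the formula yields 1, h is 0.
(2) fails at (0,0,0,0): the formula yields 1, h is 0.
(4) fails at (0,0,0,0): the formula yields 1, h is 0.
(3) is the remaining candidate, and it agrees with h on all 16 inputs.

3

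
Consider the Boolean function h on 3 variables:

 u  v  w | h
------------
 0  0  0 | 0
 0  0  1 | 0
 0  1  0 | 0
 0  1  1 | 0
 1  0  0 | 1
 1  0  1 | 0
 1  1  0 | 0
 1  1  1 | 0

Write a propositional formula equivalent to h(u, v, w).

Only row (1,0,0) gives 1. That row's minterm u·¬v·¬w is h directly.

h(u, v, w) = (u & ~v) & ~w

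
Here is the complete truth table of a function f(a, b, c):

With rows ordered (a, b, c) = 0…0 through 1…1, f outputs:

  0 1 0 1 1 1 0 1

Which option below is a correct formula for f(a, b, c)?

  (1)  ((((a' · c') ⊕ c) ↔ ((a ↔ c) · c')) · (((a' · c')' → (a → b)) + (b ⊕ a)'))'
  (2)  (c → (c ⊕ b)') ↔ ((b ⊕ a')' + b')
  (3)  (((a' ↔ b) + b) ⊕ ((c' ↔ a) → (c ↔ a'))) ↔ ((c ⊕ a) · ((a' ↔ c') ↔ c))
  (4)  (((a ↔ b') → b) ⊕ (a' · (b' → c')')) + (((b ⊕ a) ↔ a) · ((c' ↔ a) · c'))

1

(2) disagrees with f on (0,0,0) (formula → 1, table → 0); rule it out.
(3) disagrees with f on (0,0,1) (formula → 0, table → 1); rule it out.
(4) disagrees with f on (0,0,0) (formula → 1, table → 0); rule it out.
(1) is the remaining candidate, and it agrees with f on all 8 inputs.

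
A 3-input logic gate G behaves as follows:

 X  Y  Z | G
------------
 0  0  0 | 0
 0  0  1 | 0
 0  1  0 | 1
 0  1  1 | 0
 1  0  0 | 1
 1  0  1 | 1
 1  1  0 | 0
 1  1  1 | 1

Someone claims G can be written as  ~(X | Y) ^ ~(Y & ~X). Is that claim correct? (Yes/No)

No

Evaluate ~(X | Y) ^ ~(Y & ~X) on each row and compare to G:
  X=0, Y=0, Z=0: formula gives 0, G = 0 ✓
  X=0, Y=0, Z=1: formula gives 0, G = 0 ✓
  X=0, Y=1, Z=0: formula gives 0, but G = 1 ✗
Row (0,1,0) is a counterexample, so the formula is not equivalent to G.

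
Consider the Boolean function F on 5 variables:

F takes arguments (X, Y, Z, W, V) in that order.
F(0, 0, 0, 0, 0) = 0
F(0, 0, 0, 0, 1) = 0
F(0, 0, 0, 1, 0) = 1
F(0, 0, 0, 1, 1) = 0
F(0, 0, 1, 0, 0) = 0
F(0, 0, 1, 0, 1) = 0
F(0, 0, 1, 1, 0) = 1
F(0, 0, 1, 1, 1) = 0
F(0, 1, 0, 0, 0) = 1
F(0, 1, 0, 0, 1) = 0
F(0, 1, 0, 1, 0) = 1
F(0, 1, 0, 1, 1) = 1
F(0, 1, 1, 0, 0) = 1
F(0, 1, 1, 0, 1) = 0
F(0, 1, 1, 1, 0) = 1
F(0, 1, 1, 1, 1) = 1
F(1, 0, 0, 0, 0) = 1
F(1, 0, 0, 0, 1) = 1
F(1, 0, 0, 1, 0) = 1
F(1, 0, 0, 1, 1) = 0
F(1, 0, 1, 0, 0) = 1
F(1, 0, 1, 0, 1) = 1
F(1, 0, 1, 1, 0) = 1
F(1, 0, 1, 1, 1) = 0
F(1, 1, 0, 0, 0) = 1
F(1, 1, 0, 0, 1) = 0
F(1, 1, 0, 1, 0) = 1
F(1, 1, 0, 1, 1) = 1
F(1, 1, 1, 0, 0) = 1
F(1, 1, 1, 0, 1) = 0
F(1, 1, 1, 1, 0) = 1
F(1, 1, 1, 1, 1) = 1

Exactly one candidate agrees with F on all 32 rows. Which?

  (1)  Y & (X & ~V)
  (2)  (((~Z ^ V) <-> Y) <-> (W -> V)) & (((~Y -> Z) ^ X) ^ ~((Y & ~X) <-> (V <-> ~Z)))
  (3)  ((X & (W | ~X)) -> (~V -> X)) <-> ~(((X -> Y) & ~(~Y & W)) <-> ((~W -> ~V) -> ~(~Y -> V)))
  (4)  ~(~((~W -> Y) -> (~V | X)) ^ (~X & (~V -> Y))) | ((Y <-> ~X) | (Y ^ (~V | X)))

(1) disagrees with F on (0,0,0,1,0) (formula → 0, table → 1); rule it out.
(2) disagrees with F on (0,0,0,0,1) (formula → 1, table → 0); rule it out.
(4) disagrees with F on (0,0,0,0,0) (formula → 1, table → 0); rule it out.
That leaves (3). Evaluating it on every row reproduces the table of F exactly.

3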